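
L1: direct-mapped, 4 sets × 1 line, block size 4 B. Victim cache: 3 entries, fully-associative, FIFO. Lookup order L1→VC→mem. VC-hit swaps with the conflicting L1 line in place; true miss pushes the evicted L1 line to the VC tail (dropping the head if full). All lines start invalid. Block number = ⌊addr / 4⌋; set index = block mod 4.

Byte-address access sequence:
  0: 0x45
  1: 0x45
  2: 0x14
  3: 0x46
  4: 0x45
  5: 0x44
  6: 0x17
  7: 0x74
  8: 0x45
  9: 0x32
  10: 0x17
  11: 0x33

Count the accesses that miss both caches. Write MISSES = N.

MISSES = 4

  [0] addr=0x45 blk=17 s=1: MISS | VC []
  [1] addr=0x45 blk=17 s=1: L1-HIT | VC []
  [2] addr=0x14 blk=5 s=1: MISS | VC [17]
  [3] addr=0x46 blk=17 s=1: VC-HIT | VC [5]
  [4] addr=0x45 blk=17 s=1: L1-HIT | VC [5]
  [5] addr=0x44 blk=17 s=1: L1-HIT | VC [5]
  [6] addr=0x17 blk=5 s=1: VC-HIT | VC [17]
  [7] addr=0x74 blk=29 s=1: MISS | VC [17, 5]
  [8] addr=0x45 blk=17 s=1: VC-HIT | VC [29, 5]
  [9] addr=0x32 blk=12 s=0: MISS | VC [29, 5]
  [10] addr=0x17 blk=5 s=1: VC-HIT | VC [29, 17]
  [11] addr=0x33 blk=12 s=0: L1-HIT | VC [29, 17]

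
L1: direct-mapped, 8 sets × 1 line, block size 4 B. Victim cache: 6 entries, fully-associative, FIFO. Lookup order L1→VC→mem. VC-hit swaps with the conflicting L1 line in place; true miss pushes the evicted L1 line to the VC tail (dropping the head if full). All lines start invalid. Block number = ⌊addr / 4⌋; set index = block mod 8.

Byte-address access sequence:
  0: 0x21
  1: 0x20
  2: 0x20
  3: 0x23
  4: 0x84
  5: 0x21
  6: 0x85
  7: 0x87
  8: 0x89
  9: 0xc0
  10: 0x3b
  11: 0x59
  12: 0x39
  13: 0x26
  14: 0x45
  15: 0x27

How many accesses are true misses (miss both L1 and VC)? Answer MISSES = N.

MISSES = 8

0: 0x21 (blk 8, set 0) → MISS  vc=[]
1: 0x20 (blk 8, set 0) → L1-HIT  vc=[]
2: 0x20 (blk 8, set 0) → L1-HIT  vc=[]
3: 0x23 (blk 8, set 0) → L1-HIT  vc=[]
4: 0x84 (blk 33, set 1) → MISS  vc=[]
5: 0x21 (blk 8, set 0) → L1-HIT  vc=[]
6: 0x85 (blk 33, set 1) → L1-HIT  vc=[]
7: 0x87 (blk 33, set 1) → L1-HIT  vc=[]
8: 0x89 (blk 34, set 2) → MISS  vc=[]
9: 0xc0 (blk 48, set 0) → MISS  vc=[8]
10: 0x3b (blk 14, set 6) → MISS  vc=[8]
11: 0x59 (blk 22, set 6) → MISS  vc=[8, 14]
12: 0x39 (blk 14, set 6) → VC-HIT  vc=[8, 22]
13: 0x26 (blk 9, set 1) → MISS  vc=[8, 22, 33]
14: 0x45 (blk 17, set 1) → MISS  vc=[8, 22, 33, 9]
15: 0x27 (blk 9, set 1) → VC-HIT  vc=[8, 22, 33, 17]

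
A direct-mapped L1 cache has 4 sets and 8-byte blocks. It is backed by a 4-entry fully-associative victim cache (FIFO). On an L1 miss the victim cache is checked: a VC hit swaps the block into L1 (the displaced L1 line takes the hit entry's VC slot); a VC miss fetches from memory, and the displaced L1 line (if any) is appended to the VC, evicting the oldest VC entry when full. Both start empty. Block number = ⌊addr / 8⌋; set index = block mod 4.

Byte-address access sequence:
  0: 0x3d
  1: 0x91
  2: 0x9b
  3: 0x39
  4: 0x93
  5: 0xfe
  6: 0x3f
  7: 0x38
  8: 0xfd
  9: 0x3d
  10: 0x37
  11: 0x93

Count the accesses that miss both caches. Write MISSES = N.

MISSES = 5

0: 0x3d (blk 7, set 3) → MISS  vc=[]
1: 0x91 (blk 18, set 2) → MISS  vc=[]
2: 0x9b (blk 19, set 3) → MISS  vc=[7]
3: 0x39 (blk 7, set 3) → VC-HIT  vc=[19]
4: 0x93 (blk 18, set 2) → L1-HIT  vc=[19]
5: 0xfe (blk 31, set 3) → MISS  vc=[19, 7]
6: 0x3f (blk 7, set 3) → VC-HIT  vc=[19, 31]
7: 0x38 (blk 7, set 3) → L1-HIT  vc=[19, 31]
8: 0xfd (blk 31, set 3) → VC-HIT  vc=[19, 7]
9: 0x3d (blk 7, set 3) → VC-HIT  vc=[19, 31]
10: 0x37 (blk 6, set 2) → MISS  vc=[19, 31, 18]
11: 0x93 (blk 18, set 2) → VC-HIT  vc=[19, 31, 6]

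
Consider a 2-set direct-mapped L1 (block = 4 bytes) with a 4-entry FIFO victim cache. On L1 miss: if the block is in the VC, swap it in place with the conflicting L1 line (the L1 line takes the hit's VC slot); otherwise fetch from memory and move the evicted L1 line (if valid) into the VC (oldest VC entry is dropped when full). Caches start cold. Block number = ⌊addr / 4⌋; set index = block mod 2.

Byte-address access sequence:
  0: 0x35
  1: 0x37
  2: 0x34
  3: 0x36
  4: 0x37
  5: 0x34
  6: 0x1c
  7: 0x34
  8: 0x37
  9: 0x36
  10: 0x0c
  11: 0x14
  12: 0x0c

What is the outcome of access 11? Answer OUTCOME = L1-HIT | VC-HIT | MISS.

#0 0x35→b13/s1 MISS; vc=[]
#1 0x37→b13/s1 L1-HIT; vc=[]
#2 0x34→b13/s1 L1-HIT; vc=[]
#3 0x36→b13/s1 L1-HIT; vc=[]
#4 0x37→b13/s1 L1-HIT; vc=[]
#5 0x34→b13/s1 L1-HIT; vc=[]
#6 0x1c→b7/s1 MISS; vc=[13]
#7 0x34→b13/s1 VC-HIT; vc=[7]
#8 0x37→b13/s1 L1-HIT; vc=[7]
#9 0x36→b13/s1 L1-HIT; vc=[7]
#10 0xc→b3/s1 MISS; vc=[7,13]
#11 0x14→b5/s1 MISS; vc=[7,13,3]
#12 0xc→b3/s1 VC-HIT; vc=[7,13,5]

OUTCOME = MISS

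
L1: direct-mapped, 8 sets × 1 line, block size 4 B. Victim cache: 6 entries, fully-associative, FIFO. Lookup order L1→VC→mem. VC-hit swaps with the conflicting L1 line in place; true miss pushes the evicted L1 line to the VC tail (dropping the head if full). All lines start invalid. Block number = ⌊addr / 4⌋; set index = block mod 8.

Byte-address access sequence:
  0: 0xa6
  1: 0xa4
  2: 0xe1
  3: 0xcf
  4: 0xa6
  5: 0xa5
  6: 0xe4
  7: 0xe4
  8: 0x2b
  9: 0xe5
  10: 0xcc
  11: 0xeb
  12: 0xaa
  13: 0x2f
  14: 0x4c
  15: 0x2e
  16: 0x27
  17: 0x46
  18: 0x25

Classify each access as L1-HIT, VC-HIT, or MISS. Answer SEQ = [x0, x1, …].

SEQ = [MISS, L1-HIT, MISS, MISS, L1-HIT, L1-HIT, MISS, L1-HIT, MISS, L1-HIT, L1-HIT, MISS, MISS, MISS, MISS, VC-HIT, MISS, MISS, VC-HIT]

0: 0xa6 (blk 41, set 1) → MISS  vc=[]
1: 0xa4 (blk 41, set 1) → L1-HIT  vc=[]
2: 0xe1 (blk 56, set 0) → MISS  vc=[]
3: 0xcf (blk 51, set 3) → MISS  vc=[]
4: 0xa6 (blk 41, set 1) → L1-HIT  vc=[]
5: 0xa5 (blk 41, set 1) → L1-HIT  vc=[]
6: 0xe4 (blk 57, set 1) → MISS  vc=[41]
7: 0xe4 (blk 57, set 1) → L1-HIT  vc=[41]
8: 0x2b (blk 10, set 2) → MISS  vc=[41]
9: 0xe5 (blk 57, set 1) → L1-HIT  vc=[41]
10: 0xcc (blk 51, set 3) → L1-HIT  vc=[41]
11: 0xeb (blk 58, set 2) → MISS  vc=[41, 10]
12: 0xaa (blk 42, set 2) → MISS  vc=[41, 10, 58]
13: 0x2f (blk 11, set 3) → MISS  vc=[41, 10, 58, 51]
14: 0x4c (blk 19, set 3) → MISS  vc=[41, 10, 58, 51, 11]
15: 0x2e (blk 11, set 3) → VC-HIT  vc=[41, 10, 58, 51, 19]
16: 0x27 (blk 9, set 1) → MISS  vc=[41, 10, 58, 51, 19, 57]
17: 0x46 (blk 17, set 1) → MISS  vc=[10, 58, 51, 19, 57, 9]
18: 0x25 (blk 9, set 1) → VC-HIT  vc=[10, 58, 51, 19, 57, 17]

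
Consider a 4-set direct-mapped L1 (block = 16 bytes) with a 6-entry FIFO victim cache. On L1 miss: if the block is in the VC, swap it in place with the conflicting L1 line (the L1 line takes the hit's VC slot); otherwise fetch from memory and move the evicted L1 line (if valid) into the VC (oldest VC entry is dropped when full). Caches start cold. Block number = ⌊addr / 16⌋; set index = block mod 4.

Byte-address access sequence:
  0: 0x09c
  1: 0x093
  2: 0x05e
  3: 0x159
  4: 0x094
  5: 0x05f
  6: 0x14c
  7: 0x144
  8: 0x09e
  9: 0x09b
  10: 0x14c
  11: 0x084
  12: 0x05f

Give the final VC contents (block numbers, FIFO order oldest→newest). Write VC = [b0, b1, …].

0: 0x9c (blk 9, set 1) → MISS  vc=[]
1: 0x93 (blk 9, set 1) → L1-HIT  vc=[]
2: 0x5e (blk 5, set 1) → MISS  vc=[9]
3: 0x159 (blk 21, set 1) → MISS  vc=[9, 5]
4: 0x94 (blk 9, set 1) → VC-HIT  vc=[21, 5]
5: 0x5f (blk 5, set 1) → VC-HIT  vc=[21, 9]
6: 0x14c (blk 20, set 0) → MISS  vc=[21, 9]
7: 0x144 (blk 20, set 0) → L1-HIT  vc=[21, 9]
8: 0x9e (blk 9, set 1) → VC-HIT  vc=[21, 5]
9: 0x9b (blk 9, set 1) → L1-HIT  vc=[21, 5]
10: 0x14c (blk 20, set 0) → L1-HIT  vc=[21, 5]
11: 0x84 (blk 8, set 0) → MISS  vc=[21, 5, 20]
12: 0x5f (blk 5, set 1) → VC-HIT  vc=[21, 9, 20]

VC = [21, 9, 20]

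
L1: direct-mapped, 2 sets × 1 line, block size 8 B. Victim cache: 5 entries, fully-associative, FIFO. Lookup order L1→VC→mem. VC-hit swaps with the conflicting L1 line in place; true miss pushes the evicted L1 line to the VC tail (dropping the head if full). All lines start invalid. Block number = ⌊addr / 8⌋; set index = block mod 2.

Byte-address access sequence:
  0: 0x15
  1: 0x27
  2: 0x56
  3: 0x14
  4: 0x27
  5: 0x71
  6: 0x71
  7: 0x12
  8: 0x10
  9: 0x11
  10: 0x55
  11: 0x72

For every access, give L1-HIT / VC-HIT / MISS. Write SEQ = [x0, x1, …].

SEQ = [MISS, MISS, MISS, VC-HIT, VC-HIT, MISS, L1-HIT, VC-HIT, L1-HIT, L1-HIT, VC-HIT, VC-HIT]

0: 0x15 (blk 2, set 0) → MISS  vc=[]
1: 0x27 (blk 4, set 0) → MISS  vc=[2]
2: 0x56 (blk 10, set 0) → MISS  vc=[2, 4]
3: 0x14 (blk 2, set 0) → VC-HIT  vc=[10, 4]
4: 0x27 (blk 4, set 0) → VC-HIT  vc=[10, 2]
5: 0x71 (blk 14, set 0) → MISS  vc=[10, 2, 4]
6: 0x71 (blk 14, set 0) → L1-HIT  vc=[10, 2, 4]
7: 0x12 (blk 2, set 0) → VC-HIT  vc=[10, 14, 4]
8: 0x10 (blk 2, set 0) → L1-HIT  vc=[10, 14, 4]
9: 0x11 (blk 2, set 0) → L1-HIT  vc=[10, 14, 4]
10: 0x55 (blk 10, set 0) → VC-HIT  vc=[2, 14, 4]
11: 0x72 (blk 14, set 0) → VC-HIT  vc=[2, 10, 4]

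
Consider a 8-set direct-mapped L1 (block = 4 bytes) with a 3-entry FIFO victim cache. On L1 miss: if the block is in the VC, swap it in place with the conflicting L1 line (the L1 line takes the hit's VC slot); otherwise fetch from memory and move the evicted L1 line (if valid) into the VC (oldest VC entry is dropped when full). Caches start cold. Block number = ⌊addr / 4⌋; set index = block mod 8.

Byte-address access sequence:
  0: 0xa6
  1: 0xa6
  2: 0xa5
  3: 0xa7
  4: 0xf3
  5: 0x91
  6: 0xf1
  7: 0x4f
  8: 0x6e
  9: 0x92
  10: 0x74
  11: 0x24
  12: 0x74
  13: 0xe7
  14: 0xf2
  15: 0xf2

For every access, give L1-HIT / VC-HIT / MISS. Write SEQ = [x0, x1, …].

SEQ = [MISS, L1-HIT, L1-HIT, L1-HIT, MISS, MISS, VC-HIT, MISS, MISS, VC-HIT, MISS, MISS, L1-HIT, MISS, MISS, L1-HIT]

0: 0xa6 (blk 41, set 1) → MISS  vc=[]
1: 0xa6 (blk 41, set 1) → L1-HIT  vc=[]
2: 0xa5 (blk 41, set 1) → L1-HIT  vc=[]
3: 0xa7 (blk 41, set 1) → L1-HIT  vc=[]
4: 0xf3 (blk 60, set 4) → MISS  vc=[]
5: 0x91 (blk 36, set 4) → MISS  vc=[60]
6: 0xf1 (blk 60, set 4) → VC-HIT  vc=[36]
7: 0x4f (blk 19, set 3) → MISS  vc=[36]
8: 0x6e (blk 27, set 3) → MISS  vc=[36, 19]
9: 0x92 (blk 36, set 4) → VC-HIT  vc=[60, 19]
10: 0x74 (blk 29, set 5) → MISS  vc=[60, 19]
11: 0x24 (blk 9, set 1) → MISS  vc=[60, 19, 41]
12: 0x74 (blk 29, set 5) → L1-HIT  vc=[60, 19, 41]
13: 0xe7 (blk 57, set 1) → MISS  vc=[19, 41, 9]
14: 0xf2 (blk 60, set 4) → MISS  vc=[41, 9, 36]
15: 0xf2 (blk 60, set 4) → L1-HIT  vc=[41, 9, 36]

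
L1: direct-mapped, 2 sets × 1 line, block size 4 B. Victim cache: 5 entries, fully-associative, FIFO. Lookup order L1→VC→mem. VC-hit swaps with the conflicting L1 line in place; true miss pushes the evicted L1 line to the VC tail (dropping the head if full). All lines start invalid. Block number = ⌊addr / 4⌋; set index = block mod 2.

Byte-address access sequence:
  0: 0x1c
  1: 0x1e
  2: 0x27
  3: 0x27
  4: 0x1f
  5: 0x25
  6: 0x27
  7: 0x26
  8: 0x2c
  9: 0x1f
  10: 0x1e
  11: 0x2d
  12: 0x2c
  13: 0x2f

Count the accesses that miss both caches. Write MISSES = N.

MISSES = 3

0: 0x1c (blk 7, set 1) → MISS  vc=[]
1: 0x1e (blk 7, set 1) → L1-HIT  vc=[]
2: 0x27 (blk 9, set 1) → MISS  vc=[7]
3: 0x27 (blk 9, set 1) → L1-HIT  vc=[7]
4: 0x1f (blk 7, set 1) → VC-HIT  vc=[9]
5: 0x25 (blk 9, set 1) → VC-HIT  vc=[7]
6: 0x27 (blk 9, set 1) → L1-HIT  vc=[7]
7: 0x26 (blk 9, set 1) → L1-HIT  vc=[7]
8: 0x2c (blk 11, set 1) → MISS  vc=[7, 9]
9: 0x1f (blk 7, set 1) → VC-HIT  vc=[11, 9]
10: 0x1e (blk 7, set 1) → L1-HIT  vc=[11, 9]
11: 0x2d (blk 11, set 1) → VC-HIT  vc=[7, 9]
12: 0x2c (blk 11, set 1) → L1-HIT  vc=[7, 9]
13: 0x2f (blk 11, set 1) → L1-HIT  vc=[7, 9]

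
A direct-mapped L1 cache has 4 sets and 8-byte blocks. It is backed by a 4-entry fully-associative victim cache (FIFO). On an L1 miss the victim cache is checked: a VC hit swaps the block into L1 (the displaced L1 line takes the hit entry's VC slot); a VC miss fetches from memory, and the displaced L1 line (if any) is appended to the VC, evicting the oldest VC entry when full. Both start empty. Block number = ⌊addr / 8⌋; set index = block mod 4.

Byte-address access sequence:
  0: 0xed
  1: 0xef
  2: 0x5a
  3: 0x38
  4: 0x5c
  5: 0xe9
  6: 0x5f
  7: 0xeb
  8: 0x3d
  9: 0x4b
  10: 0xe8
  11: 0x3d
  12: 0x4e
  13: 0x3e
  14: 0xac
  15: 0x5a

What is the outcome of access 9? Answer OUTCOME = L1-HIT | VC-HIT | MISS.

OUTCOME = MISS

  [0] addr=0xed blk=29 s=1: MISS | VC []
  [1] addr=0xef blk=29 s=1: L1-HIT | VC []
  [2] addr=0x5a blk=11 s=3: MISS | VC []
  [3] addr=0x38 blk=7 s=3: MISS | VC [11]
  [4] addr=0x5c blk=11 s=3: VC-HIT | VC [7]
  [5] addr=0xe9 blk=29 s=1: L1-HIT | VC [7]
  [6] addr=0x5f blk=11 s=3: L1-HIT | VC [7]
  [7] addr=0xeb blk=29 s=1: L1-HIT | VC [7]
  [8] addr=0x3d blk=7 s=3: VC-HIT | VC [11]
  [9] addr=0x4b blk=9 s=1: MISS | VC [11, 29]
  [10] addr=0xe8 blk=29 s=1: VC-HIT | VC [11, 9]
  [11] addr=0x3d blk=7 s=3: L1-HIT | VC [11, 9]
  [12] addr=0x4e blk=9 s=1: VC-HIT | VC [11, 29]
  [13] addr=0x3e blk=7 s=3: L1-HIT | VC [11, 29]
  [14] addr=0xac blk=21 s=1: MISS | VC [11, 29, 9]
  [15] addr=0x5a blk=11 s=3: VC-HIT | VC [7, 29, 9]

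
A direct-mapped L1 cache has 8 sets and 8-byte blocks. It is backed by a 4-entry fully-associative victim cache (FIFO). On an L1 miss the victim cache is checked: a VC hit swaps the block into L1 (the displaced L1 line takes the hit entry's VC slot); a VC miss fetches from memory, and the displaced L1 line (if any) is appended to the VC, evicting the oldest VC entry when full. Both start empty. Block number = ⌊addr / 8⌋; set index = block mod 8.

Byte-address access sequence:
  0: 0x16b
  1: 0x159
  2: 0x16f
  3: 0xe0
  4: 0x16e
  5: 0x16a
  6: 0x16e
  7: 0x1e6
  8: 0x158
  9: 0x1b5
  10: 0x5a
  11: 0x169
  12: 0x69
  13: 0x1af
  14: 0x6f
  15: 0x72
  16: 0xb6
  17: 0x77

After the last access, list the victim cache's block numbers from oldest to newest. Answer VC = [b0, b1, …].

  [0] addr=0x16b blk=45 s=5: MISS | VC []
  [1] addr=0x159 blk=43 s=3: MISS | VC []
  [2] addr=0x16f blk=45 s=5: L1-HIT | VC []
  [3] addr=0xe0 blk=28 s=4: MISS | VC []
  [4] addr=0x16e blk=45 s=5: L1-HIT | VC []
  [5] addr=0x16a blk=45 s=5: L1-HIT | VC []
  [6] addr=0x16e blk=45 s=5: L1-HIT | VC []
  [7] addr=0x1e6 blk=60 s=4: MISS | VC [28]
  [8] addr=0x158 blk=43 s=3: L1-HIT | VC [28]
  [9] addr=0x1b5 blk=54 s=6: MISS | VC [28]
  [10] addr=0x5a blk=11 s=3: MISS | VC [28, 43]
  [11] addr=0x169 blk=45 s=5: L1-HIT | VC [28, 43]
  [12] addr=0x69 blk=13 s=5: MISS | VC [28, 43, 45]
  [13] addr=0x1af blk=53 s=5: MISS | VC [28, 43, 45, 13]
  [14] addr=0x6f blk=13 s=5: VC-HIT | VC [28, 43, 45, 53]
  [15] addr=0x72 blk=14 s=6: MISS | VC [43, 45, 53, 54]
  [16] addr=0xb6 blk=22 s=6: MISS | VC [45, 53, 54, 14]
  [17] addr=0x77 blk=14 s=6: VC-HIT | VC [45, 53, 54, 22]

VC = [45, 53, 54, 22]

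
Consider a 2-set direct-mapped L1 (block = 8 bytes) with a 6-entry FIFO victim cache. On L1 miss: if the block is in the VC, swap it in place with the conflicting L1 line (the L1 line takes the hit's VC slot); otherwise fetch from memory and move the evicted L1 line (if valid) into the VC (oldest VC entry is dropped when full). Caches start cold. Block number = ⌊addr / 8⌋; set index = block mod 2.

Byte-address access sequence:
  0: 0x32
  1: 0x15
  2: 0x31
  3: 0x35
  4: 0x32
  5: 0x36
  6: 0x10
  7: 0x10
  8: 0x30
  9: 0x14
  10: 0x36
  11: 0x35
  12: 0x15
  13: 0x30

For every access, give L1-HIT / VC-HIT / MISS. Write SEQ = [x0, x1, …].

#0 0x32→b6/s0 MISS; vc=[]
#1 0x15→b2/s0 MISS; vc=[6]
#2 0x31→b6/s0 VC-HIT; vc=[2]
#3 0x35→b6/s0 L1-HIT; vc=[2]
#4 0x32→b6/s0 L1-HIT; vc=[2]
#5 0x36→b6/s0 L1-HIT; vc=[2]
#6 0x10→b2/s0 VC-HIT; vc=[6]
#7 0x10→b2/s0 L1-HIT; vc=[6]
#8 0x30→b6/s0 VC-HIT; vc=[2]
#9 0x14→b2/s0 VC-HIT; vc=[6]
#10 0x36→b6/s0 VC-HIT; vc=[2]
#11 0x35→b6/s0 L1-HIT; vc=[2]
#12 0x15→b2/s0 VC-HIT; vc=[6]
#13 0x30→b6/s0 VC-HIT; vc=[2]

SEQ = [MISS, MISS, VC-HIT, L1-HIT, L1-HIT, L1-HIT, VC-HIT, L1-HIT, VC-HIT, VC-HIT, VC-HIT, L1-HIT, VC-HIT, VC-HIT]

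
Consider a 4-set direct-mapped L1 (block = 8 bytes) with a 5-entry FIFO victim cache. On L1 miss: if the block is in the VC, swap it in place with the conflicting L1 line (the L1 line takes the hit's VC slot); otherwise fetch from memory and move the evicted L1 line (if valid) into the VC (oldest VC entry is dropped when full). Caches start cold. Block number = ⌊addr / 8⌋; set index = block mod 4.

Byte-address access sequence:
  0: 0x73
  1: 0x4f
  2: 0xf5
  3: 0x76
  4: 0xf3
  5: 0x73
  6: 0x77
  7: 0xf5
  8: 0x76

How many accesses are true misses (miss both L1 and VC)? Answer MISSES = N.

MISSES = 3

0: 0x73 (blk 14, set 2) → MISS  vc=[]
1: 0x4f (blk 9, set 1) → MISS  vc=[]
2: 0xf5 (blk 30, set 2) → MISS  vc=[14]
3: 0x76 (blk 14, set 2) → VC-HIT  vc=[30]
4: 0xf3 (blk 30, set 2) → VC-HIT  vc=[14]
5: 0x73 (blk 14, set 2) → VC-HIT  vc=[30]
6: 0x77 (blk 14, set 2) → L1-HIT  vc=[30]
7: 0xf5 (blk 30, set 2) → VC-HIT  vc=[14]
8: 0x76 (blk 14, set 2) → VC-HIT  vc=[30]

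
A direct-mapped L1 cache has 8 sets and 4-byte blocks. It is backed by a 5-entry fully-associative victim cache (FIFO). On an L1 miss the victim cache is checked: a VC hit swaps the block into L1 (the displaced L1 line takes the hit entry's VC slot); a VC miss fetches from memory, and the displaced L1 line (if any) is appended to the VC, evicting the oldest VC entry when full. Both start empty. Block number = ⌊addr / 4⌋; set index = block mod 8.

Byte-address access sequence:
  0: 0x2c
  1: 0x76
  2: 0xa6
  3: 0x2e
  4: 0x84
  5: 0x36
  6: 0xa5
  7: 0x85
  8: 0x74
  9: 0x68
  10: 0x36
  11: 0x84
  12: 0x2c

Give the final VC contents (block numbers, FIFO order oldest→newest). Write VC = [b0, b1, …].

#0 0x2c→b11/s3 MISS; vc=[]
#1 0x76→b29/s5 MISS; vc=[]
#2 0xa6→b41/s1 MISS; vc=[]
#3 0x2e→b11/s3 L1-HIT; vc=[]
#4 0x84→b33/s1 MISS; vc=[41]
#5 0x36→b13/s5 MISS; vc=[41,29]
#6 0xa5→b41/s1 VC-HIT; vc=[33,29]
#7 0x85→b33/s1 VC-HIT; vc=[41,29]
#8 0x74→b29/s5 VC-HIT; vc=[41,13]
#9 0x68→b26/s2 MISS; vc=[41,13]
#10 0x36→b13/s5 VC-HIT; vc=[41,29]
#11 0x84→b33/s1 L1-HIT; vc=[41,29]
#12 0x2c→b11/s3 L1-HIT; vc=[41,29]

VC = [41, 29]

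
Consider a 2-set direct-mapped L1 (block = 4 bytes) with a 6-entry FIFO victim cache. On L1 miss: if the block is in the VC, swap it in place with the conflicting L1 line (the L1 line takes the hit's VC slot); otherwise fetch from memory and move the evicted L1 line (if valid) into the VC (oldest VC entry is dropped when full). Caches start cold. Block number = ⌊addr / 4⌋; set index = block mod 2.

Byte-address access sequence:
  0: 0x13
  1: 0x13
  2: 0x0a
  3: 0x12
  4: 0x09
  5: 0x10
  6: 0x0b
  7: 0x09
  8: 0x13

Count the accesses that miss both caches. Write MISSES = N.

  [0] addr=0x13 blk=4 s=0: MISS | VC []
  [1] addr=0x13 blk=4 s=0: L1-HIT | VC []
  [2] addr=0xa blk=2 s=0: MISS | VC [4]
  [3] addr=0x12 blk=4 s=0: VC-HIT | VC [2]
  [4] addr=0x9 blk=2 s=0: VC-HIT | VC [4]
  [5] addr=0x10 blk=4 s=0: VC-HIT | VC [2]
  [6] addr=0xb blk=2 s=0: VC-HIT | VC [4]
  [7] addr=0x9 blk=2 s=0: L1-HIT | VC [4]
  [8] addr=0x13 blk=4 s=0: VC-HIT | VC [2]

MISSES = 2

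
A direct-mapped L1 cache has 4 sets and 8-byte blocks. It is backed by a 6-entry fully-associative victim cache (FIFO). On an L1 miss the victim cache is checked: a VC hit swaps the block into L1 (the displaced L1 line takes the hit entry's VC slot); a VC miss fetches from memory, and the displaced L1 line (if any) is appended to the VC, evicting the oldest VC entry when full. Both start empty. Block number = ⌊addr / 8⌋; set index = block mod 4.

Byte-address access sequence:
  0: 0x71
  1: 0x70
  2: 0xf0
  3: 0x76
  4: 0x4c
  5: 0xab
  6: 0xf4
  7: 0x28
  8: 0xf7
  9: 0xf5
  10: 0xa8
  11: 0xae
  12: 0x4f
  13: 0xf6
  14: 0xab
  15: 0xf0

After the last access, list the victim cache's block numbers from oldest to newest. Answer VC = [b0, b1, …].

VC = [14, 9, 5]

  [0] addr=0x71 blk=14 s=2: MISS | VC []
  [1] addr=0x70 blk=14 s=2: L1-HIT | VC []
  [2] addr=0xf0 blk=30 s=2: MISS | VC [14]
  [3] addr=0x76 blk=14 s=2: VC-HIT | VC [30]
  [4] addr=0x4c blk=9 s=1: MISS | VC [30]
  [5] addr=0xab blk=21 s=1: MISS | VC [30, 9]
  [6] addr=0xf4 blk=30 s=2: VC-HIT | VC [14, 9]
  [7] addr=0x28 blk=5 s=1: MISS | VC [14, 9, 21]
  [8] addr=0xf7 blk=30 s=2: L1-HIT | VC [14, 9, 21]
  [9] addr=0xf5 blk=30 s=2: L1-HIT | VC [14, 9, 21]
  [10] addr=0xa8 blk=21 s=1: VC-HIT | VC [14, 9, 5]
  [11] addr=0xae blk=21 s=1: L1-HIT | VC [14, 9, 5]
  [12] addr=0x4f blk=9 s=1: VC-HIT | VC [14, 21, 5]
  [13] addr=0xf6 blk=30 s=2: L1-HIT | VC [14, 21, 5]
  [14] addr=0xab blk=21 s=1: VC-HIT | VC [14, 9, 5]
  [15] addr=0xf0 blk=30 s=2: L1-HIT | VC [14, 9, 5]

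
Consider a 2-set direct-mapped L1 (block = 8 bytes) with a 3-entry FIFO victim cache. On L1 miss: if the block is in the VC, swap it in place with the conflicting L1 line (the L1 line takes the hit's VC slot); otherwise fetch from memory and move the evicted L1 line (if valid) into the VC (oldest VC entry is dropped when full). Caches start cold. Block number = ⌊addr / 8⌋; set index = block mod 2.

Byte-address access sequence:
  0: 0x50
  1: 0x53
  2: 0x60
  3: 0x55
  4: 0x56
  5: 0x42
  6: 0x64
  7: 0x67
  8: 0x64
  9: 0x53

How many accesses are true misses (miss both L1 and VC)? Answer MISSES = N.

0: 0x50 (blk 10, set 0) → MISS  vc=[]
1: 0x53 (blk 10, set 0) → L1-HIT  vc=[]
2: 0x60 (blk 12, set 0) → MISS  vc=[10]
3: 0x55 (blk 10, set 0) → VC-HIT  vc=[12]
4: 0x56 (blk 10, set 0) → L1-HIT  vc=[12]
5: 0x42 (blk 8, set 0) → MISS  vc=[12, 10]
6: 0x64 (blk 12, set 0) → VC-HIT  vc=[8, 10]
7: 0x67 (blk 12, set 0) → L1-HIT  vc=[8, 10]
8: 0x64 (blk 12, set 0) → L1-HIT  vc=[8, 10]
9: 0x53 (blk 10, set 0) → VC-HIT  vc=[8, 12]

MISSES = 3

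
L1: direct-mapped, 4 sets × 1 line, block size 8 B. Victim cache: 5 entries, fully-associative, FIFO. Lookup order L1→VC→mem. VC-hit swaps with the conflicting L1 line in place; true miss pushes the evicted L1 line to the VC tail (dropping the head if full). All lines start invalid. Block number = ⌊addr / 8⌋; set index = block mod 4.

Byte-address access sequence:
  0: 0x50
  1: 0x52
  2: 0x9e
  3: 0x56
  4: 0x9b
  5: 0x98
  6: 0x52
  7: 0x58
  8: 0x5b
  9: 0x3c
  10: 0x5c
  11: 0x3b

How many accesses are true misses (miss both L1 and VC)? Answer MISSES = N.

0: 0x50 (blk 10, set 2) → MISS  vc=[]
1: 0x52 (blk 10, set 2) → L1-HIT  vc=[]
2: 0x9e (blk 19, set 3) → MISS  vc=[]
3: 0x56 (blk 10, set 2) → L1-HIT  vc=[]
4: 0x9b (blk 19, set 3) → L1-HIT  vc=[]
5: 0x98 (blk 19, set 3) → L1-HIT  vc=[]
6: 0x52 (blk 10, set 2) → L1-HIT  vc=[]
7: 0x58 (blk 11, set 3) → MISS  vc=[19]
8: 0x5b (blk 11, set 3) → L1-HIT  vc=[19]
9: 0x3c (blk 7, set 3) → MISS  vc=[19, 11]
10: 0x5c (blk 11, set 3) → VC-HIT  vc=[19, 7]
11: 0x3b (blk 7, set 3) → VC-HIT  vc=[19, 11]

MISSES = 4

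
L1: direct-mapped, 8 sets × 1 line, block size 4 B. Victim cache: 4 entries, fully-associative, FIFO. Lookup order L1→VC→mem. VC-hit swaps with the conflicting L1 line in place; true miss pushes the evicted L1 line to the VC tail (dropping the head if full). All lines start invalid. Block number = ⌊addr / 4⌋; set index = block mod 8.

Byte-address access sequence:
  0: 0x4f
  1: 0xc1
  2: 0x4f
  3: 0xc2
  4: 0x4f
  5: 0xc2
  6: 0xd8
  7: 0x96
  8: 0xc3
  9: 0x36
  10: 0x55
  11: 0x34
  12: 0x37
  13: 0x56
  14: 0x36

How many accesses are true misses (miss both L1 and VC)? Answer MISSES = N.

MISSES = 6

#0 0x4f→b19/s3 MISS; vc=[]
#1 0xc1→b48/s0 MISS; vc=[]
#2 0x4f→b19/s3 L1-HIT; vc=[]
#3 0xc2→b48/s0 L1-HIT; vc=[]
#4 0x4f→b19/s3 L1-HIT; vc=[]
#5 0xc2→b48/s0 L1-HIT; vc=[]
#6 0xd8→b54/s6 MISS; vc=[]
#7 0x96→b37/s5 MISS; vc=[]
#8 0xc3→b48/s0 L1-HIT; vc=[]
#9 0x36→b13/s5 MISS; vc=[37]
#10 0x55→b21/s5 MISS; vc=[37,13]
#11 0x34→b13/s5 VC-HIT; vc=[37,21]
#12 0x37→b13/s5 L1-HIT; vc=[37,21]
#13 0x56→b21/s5 VC-HIT; vc=[37,13]
#14 0x36→b13/s5 VC-HIT; vc=[37,21]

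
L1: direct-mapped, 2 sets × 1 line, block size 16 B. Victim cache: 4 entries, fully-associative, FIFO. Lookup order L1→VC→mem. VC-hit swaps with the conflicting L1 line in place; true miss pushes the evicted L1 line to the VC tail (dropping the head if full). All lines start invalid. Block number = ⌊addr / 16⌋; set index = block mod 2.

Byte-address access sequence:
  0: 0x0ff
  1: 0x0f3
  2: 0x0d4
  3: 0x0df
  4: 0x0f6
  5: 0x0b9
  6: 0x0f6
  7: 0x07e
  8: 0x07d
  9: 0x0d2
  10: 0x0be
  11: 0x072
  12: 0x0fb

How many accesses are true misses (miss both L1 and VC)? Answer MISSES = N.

MISSES = 4

#0 0xff→b15/s1 MISS; vc=[]
#1 0xf3→b15/s1 L1-HIT; vc=[]
#2 0xd4→b13/s1 MISS; vc=[15]
#3 0xdf→b13/s1 L1-HIT; vc=[15]
#4 0xf6→b15/s1 VC-HIT; vc=[13]
#5 0xb9→b11/s1 MISS; vc=[13,15]
#6 0xf6→b15/s1 VC-HIT; vc=[13,11]
#7 0x7e→b7/s1 MISS; vc=[13,11,15]
#8 0x7d→b7/s1 L1-HIT; vc=[13,11,15]
#9 0xd2→b13/s1 VC-HIT; vc=[7,11,15]
#10 0xbe→b11/s1 VC-HIT; vc=[7,13,15]
#11 0x72→b7/s1 VC-HIT; vc=[11,13,15]
#12 0xfb→b15/s1 VC-HIT; vc=[11,13,7]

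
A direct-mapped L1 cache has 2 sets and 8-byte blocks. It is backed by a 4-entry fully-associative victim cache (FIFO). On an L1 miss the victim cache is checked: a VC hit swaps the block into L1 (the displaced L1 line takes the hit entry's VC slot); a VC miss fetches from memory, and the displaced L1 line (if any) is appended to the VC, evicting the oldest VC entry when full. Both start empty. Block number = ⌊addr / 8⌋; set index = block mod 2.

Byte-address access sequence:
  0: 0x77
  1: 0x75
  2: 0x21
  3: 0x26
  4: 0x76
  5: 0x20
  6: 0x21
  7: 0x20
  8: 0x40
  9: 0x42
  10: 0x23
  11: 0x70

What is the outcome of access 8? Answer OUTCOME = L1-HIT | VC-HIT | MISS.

0: 0x77 (blk 14, set 0) → MISS  vc=[]
1: 0x75 (blk 14, set 0) → L1-HIT  vc=[]
2: 0x21 (blk 4, set 0) → MISS  vc=[14]
3: 0x26 (blk 4, set 0) → L1-HIT  vc=[14]
4: 0x76 (blk 14, set 0) → VC-HIT  vc=[4]
5: 0x20 (blk 4, set 0) → VC-HIT  vc=[14]
6: 0x21 (blk 4, set 0) → L1-HIT  vc=[14]
7: 0x20 (blk 4, set 0) → L1-HIT  vc=[14]
8: 0x40 (blk 8, set 0) → MISS  vc=[14, 4]
9: 0x42 (blk 8, set 0) → L1-HIT  vc=[14, 4]
10: 0x23 (blk 4, set 0) → VC-HIT  vc=[14, 8]
11: 0x70 (blk 14, set 0) → VC-HIT  vc=[4, 8]

OUTCOME = MISS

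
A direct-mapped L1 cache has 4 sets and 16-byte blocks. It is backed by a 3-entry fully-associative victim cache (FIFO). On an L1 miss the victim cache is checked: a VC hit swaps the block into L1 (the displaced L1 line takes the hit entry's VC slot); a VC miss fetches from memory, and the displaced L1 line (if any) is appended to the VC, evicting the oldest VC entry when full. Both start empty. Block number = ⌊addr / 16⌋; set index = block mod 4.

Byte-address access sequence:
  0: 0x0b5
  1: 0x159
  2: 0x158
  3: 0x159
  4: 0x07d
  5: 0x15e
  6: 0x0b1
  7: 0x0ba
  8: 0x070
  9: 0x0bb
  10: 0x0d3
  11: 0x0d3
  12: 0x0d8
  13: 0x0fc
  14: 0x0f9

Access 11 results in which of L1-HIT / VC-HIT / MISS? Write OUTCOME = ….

0: 0xb5 (blk 11, set 3) → MISS  vc=[]
1: 0x159 (blk 21, set 1) → MISS  vc=[]
2: 0x158 (blk 21, set 1) → L1-HIT  vc=[]
3: 0x159 (blk 21, set 1) → L1-HIT  vc=[]
4: 0x7d (blk 7, set 3) → MISS  vc=[11]
5: 0x15e (blk 21, set 1) → L1-HIT  vc=[11]
6: 0xb1 (blk 11, set 3) → VC-HIT  vc=[7]
7: 0xba (blk 11, set 3) → L1-HIT  vc=[7]
8: 0x70 (blk 7, set 3) → VC-HIT  vc=[11]
9: 0xbb (blk 11, set 3) → VC-HIT  vc=[7]
10: 0xd3 (blk 13, set 1) → MISS  vc=[7, 21]
11: 0xd3 (blk 13, set 1) → L1-HIT  vc=[7, 21]
12: 0xd8 (blk 13, set 1) → L1-HIT  vc=[7, 21]
13: 0xfc (blk 15, set 3) → MISS  vc=[7, 21, 11]
14: 0xf9 (blk 15, set 3) → L1-HIT  vc=[7, 21, 11]

OUTCOME = L1-HIT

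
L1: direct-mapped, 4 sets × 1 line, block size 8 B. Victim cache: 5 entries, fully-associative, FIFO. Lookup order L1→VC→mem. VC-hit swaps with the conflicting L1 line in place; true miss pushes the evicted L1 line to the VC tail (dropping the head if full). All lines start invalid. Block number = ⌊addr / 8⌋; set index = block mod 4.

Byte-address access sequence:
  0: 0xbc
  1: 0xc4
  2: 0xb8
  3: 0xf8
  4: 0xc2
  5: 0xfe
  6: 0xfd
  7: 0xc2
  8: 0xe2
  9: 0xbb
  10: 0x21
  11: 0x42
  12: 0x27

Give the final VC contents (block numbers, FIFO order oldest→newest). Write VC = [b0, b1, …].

#0 0xbc→b23/s3 MISS; vc=[]
#1 0xc4→b24/s0 MISS; vc=[]
#2 0xb8→b23/s3 L1-HIT; vc=[]
#3 0xf8→b31/s3 MISS; vc=[23]
#4 0xc2→b24/s0 L1-HIT; vc=[23]
#5 0xfe→b31/s3 L1-HIT; vc=[23]
#6 0xfd→b31/s3 L1-HIT; vc=[23]
#7 0xc2→b24/s0 L1-HIT; vc=[23]
#8 0xe2→b28/s0 MISS; vc=[23,24]
#9 0xbb→b23/s3 VC-HIT; vc=[31,24]
#10 0x21→b4/s0 MISS; vc=[31,24,28]
#11 0x42→b8/s0 MISS; vc=[31,24,28,4]
#12 0x27→b4/s0 VC-HIT; vc=[31,24,28,8]

VC = [31, 24, 28, 8]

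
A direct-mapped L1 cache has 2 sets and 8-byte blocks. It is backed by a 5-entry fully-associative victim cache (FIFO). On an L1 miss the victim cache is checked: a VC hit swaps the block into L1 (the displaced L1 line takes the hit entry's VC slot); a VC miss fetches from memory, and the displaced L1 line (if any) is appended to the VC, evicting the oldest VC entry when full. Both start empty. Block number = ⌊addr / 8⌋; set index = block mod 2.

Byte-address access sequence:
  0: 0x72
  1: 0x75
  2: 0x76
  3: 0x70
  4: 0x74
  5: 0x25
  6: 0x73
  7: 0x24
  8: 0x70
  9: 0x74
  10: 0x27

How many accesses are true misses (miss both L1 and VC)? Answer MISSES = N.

0: 0x72 (blk 14, set 0) → MISS  vc=[]
1: 0x75 (blk 14, set 0) → L1-HIT  vc=[]
2: 0x76 (blk 14, set 0) → L1-HIT  vc=[]
3: 0x70 (blk 14, set 0) → L1-HIT  vc=[]
4: 0x74 (blk 14, set 0) → L1-HIT  vc=[]
5: 0x25 (blk 4, set 0) → MISS  vc=[14]
6: 0x73 (blk 14, set 0) → VC-HIT  vc=[4]
7: 0x24 (blk 4, set 0) → VC-HIT  vc=[14]
8: 0x70 (blk 14, set 0) → VC-HIT  vc=[4]
9: 0x74 (blk 14, set 0) → L1-HIT  vc=[4]
10: 0x27 (blk 4, set 0) → VC-HIT  vc=[14]

MISSES = 2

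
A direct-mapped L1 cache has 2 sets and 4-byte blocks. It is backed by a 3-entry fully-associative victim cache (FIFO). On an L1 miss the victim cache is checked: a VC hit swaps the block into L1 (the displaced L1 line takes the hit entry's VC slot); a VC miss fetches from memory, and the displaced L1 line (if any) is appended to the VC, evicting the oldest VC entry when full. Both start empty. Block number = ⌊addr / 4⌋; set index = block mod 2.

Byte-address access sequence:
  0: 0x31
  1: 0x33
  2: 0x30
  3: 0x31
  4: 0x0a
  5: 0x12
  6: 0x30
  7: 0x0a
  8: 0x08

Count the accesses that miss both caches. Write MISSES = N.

  [0] addr=0x31 blk=12 s=0: MISS | VC []
  [1] addr=0x33 blk=12 s=0: L1-HIT | VC []
  [2] addr=0x30 blk=12 s=0: L1-HIT | VC []
  [3] addr=0x31 blk=12 s=0: L1-HIT | VC []
  [4] addr=0xa blk=2 s=0: MISS | VC [12]
  [5] addr=0x12 blk=4 s=0: MISS | VC [12, 2]
  [6] addr=0x30 blk=12 s=0: VC-HIT | VC [4, 2]
  [7] addr=0xa blk=2 s=0: VC-HIT | VC [4, 12]
  [8] addr=0x8 blk=2 s=0: L1-HIT | VC [4, 12]

MISSES = 3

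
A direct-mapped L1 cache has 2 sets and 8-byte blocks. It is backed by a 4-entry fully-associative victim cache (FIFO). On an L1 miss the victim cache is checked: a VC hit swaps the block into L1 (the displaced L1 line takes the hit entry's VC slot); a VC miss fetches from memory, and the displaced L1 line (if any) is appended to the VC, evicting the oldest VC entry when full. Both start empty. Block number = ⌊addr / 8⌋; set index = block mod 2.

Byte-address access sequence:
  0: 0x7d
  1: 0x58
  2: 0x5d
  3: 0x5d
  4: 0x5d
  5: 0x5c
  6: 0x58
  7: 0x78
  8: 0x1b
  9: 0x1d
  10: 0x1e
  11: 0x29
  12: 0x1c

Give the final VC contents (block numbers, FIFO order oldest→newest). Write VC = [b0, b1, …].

0: 0x7d (blk 15, set 1) → MISS  vc=[]
1: 0x58 (blk 11, set 1) → MISS  vc=[15]
2: 0x5d (blk 11, set 1) → L1-HIT  vc=[15]
3: 0x5d (blk 11, set 1) → L1-HIT  vc=[15]
4: 0x5d (blk 11, set 1) → L1-HIT  vc=[15]
5: 0x5c (blk 11, set 1) → L1-HIT  vc=[15]
6: 0x58 (blk 11, set 1) → L1-HIT  vc=[15]
7: 0x78 (blk 15, set 1) → VC-HIT  vc=[11]
8: 0x1b (blk 3, set 1) → MISS  vc=[11, 15]
9: 0x1d (blk 3, set 1) → L1-HIT  vc=[11, 15]
10: 0x1e (blk 3, set 1) → L1-HIT  vc=[11, 15]
11: 0x29 (blk 5, set 1) → MISS  vc=[11, 15, 3]
12: 0x1c (blk 3, set 1) → VC-HIT  vc=[11, 15, 5]

VC = [11, 15, 5]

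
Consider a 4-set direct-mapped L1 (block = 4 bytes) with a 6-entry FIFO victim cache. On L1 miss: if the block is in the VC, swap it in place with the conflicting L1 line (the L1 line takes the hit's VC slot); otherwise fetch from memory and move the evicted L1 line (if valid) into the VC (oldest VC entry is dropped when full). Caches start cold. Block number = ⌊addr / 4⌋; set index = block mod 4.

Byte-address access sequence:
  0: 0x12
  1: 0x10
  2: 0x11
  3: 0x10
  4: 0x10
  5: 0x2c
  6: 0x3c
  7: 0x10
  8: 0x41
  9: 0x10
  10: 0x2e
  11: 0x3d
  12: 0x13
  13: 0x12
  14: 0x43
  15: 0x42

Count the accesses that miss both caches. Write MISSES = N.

MISSES = 4

0: 0x12 (blk 4, set 0) → MISS  vc=[]
1: 0x10 (blk 4, set 0) → L1-HIT  vc=[]
2: 0x11 (blk 4, set 0) → L1-HIT  vc=[]
3: 0x10 (blk 4, set 0) → L1-HIT  vc=[]
4: 0x10 (blk 4, set 0) → L1-HIT  vc=[]
5: 0x2c (blk 11, set 3) → MISS  vc=[]
6: 0x3c (blk 15, set 3) → MISS  vc=[11]
7: 0x10 (blk 4, set 0) → L1-HIT  vc=[11]
8: 0x41 (blk 16, set 0) → MISS  vc=[11, 4]
9: 0x10 (blk 4, set 0) → VC-HIT  vc=[11, 16]
10: 0x2e (blk 11, set 3) → VC-HIT  vc=[15, 16]
11: 0x3d (blk 15, set 3) → VC-HIT  vc=[11, 16]
12: 0x13 (blk 4, set 0) → L1-HIT  vc=[11, 16]
13: 0x12 (blk 4, set 0) → L1-HIT  vc=[11, 16]
14: 0x43 (blk 16, set 0) → VC-HIT  vc=[11, 4]
15: 0x42 (blk 16, set 0) → L1-HIT  vc=[11, 4]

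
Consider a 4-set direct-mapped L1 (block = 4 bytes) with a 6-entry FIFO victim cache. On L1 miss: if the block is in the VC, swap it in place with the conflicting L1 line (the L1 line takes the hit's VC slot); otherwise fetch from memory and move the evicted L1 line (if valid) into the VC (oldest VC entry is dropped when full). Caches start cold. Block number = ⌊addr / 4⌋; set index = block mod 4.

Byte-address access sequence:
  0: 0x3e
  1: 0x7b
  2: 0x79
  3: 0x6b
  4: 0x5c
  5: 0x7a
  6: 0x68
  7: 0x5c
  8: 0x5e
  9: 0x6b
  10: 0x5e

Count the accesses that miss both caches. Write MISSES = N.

#0 0x3e→b15/s3 MISS; vc=[]
#1 0x7b→b30/s2 MISS; vc=[]
#2 0x79→b30/s2 L1-HIT; vc=[]
#3 0x6b→b26/s2 MISS; vc=[30]
#4 0x5c→b23/s3 MISS; vc=[30,15]
#5 0x7a→b30/s2 VC-HIT; vc=[26,15]
#6 0x68→b26/s2 VC-HIT; vc=[30,15]
#7 0x5c→b23/s3 L1-HIT; vc=[30,15]
#8 0x5e→b23/s3 L1-HIT; vc=[30,15]
#9 0x6b→b26/s2 L1-HIT; vc=[30,15]
#10 0x5e→b23/s3 L1-HIT; vc=[30,15]

MISSES = 4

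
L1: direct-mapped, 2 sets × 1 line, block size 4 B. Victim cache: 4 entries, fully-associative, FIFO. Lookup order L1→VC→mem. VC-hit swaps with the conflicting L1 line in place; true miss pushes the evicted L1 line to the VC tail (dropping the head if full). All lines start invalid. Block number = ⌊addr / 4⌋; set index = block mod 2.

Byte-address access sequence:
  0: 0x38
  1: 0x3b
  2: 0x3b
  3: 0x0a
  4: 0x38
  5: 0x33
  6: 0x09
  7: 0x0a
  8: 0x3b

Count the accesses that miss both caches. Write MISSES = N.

MISSES = 3

  [0] addr=0x38 blk=14 s=0: MISS | VC []
  [1] addr=0x3b blk=14 s=0: L1-HIT | VC []
  [2] addr=0x3b blk=14 s=0: L1-HIT | VC []
  [3] addr=0xa blk=2 s=0: MISS | VC [14]
  [4] addr=0x38 blk=14 s=0: VC-HIT | VC [2]
  [5] addr=0x33 blk=12 s=0: MISS | VC [2, 14]
  [6] addr=0x9 blk=2 s=0: VC-HIT | VC [12, 14]
  [7] addr=0xa blk=2 s=0: L1-HIT | VC [12, 14]
  [8] addr=0x3b blk=14 s=0: VC-HIT | VC [12, 2]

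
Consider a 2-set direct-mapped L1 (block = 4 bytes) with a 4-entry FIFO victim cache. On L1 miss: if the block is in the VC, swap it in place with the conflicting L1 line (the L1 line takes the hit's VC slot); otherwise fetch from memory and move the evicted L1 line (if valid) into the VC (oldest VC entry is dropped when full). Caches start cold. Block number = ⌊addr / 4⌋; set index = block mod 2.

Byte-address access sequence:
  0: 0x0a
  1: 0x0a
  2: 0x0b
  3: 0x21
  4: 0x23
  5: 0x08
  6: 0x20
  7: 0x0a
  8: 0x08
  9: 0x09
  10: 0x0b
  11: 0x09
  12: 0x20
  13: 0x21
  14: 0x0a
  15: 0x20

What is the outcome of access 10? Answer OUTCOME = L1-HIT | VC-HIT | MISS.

  [0] addr=0xa blk=2 s=0: MISS | VC []
  [1] addr=0xa blk=2 s=0: L1-HIT | VC []
  [2] addr=0xb blk=2 s=0: L1-HIT | VC []
  [3] addr=0x21 blk=8 s=0: MISS | VC [2]
  [4] addr=0x23 blk=8 s=0: L1-HIT | VC [2]
  [5] addr=0x8 blk=2 s=0: VC-HIT | VC [8]
  [6] addr=0x20 blk=8 s=0: VC-HIT | VC [2]
  [7] addr=0xa blk=2 s=0: VC-HIT | VC [8]
  [8] addr=0x8 blk=2 s=0: L1-HIT | VC [8]
  [9] addr=0x9 blk=2 s=0: L1-HIT | VC [8]
  [10] addr=0xb blk=2 s=0: L1-HIT | VC [8]
  [11] addr=0x9 blk=2 s=0: L1-HIT | VC [8]
  [12] addr=0x20 blk=8 s=0: VC-HIT | VC [2]
  [13] addr=0x21 blk=8 s=0: L1-HIT | VC [2]
  [14] addr=0xa blk=2 s=0: VC-HIT | VC [8]
  [15] addr=0x20 blk=8 s=0: VC-HIT | VC [2]

OUTCOME = L1-HIT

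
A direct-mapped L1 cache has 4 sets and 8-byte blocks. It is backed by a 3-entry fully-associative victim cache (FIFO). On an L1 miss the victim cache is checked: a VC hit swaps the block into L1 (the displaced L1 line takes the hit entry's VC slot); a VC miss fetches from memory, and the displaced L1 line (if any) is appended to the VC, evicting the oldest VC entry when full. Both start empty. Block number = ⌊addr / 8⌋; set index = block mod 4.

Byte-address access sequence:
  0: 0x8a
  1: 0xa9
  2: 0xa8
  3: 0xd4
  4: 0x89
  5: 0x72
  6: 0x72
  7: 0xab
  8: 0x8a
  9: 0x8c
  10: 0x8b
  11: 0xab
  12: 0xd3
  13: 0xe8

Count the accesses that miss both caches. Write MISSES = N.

0: 0x8a (blk 17, set 1) → MISS  vc=[]
1: 0xa9 (blk 21, set 1) → MISS  vc=[17]
2: 0xa8 (blk 21, set 1) → L1-HIT  vc=[17]
3: 0xd4 (blk 26, set 2) → MISS  vc=[17]
4: 0x89 (blk 17, set 1) → VC-HIT  vc=[21]
5: 0x72 (blk 14, set 2) → MISS  vc=[21, 26]
6: 0x72 (blk 14, set 2) → L1-HIT  vc=[21, 26]
7: 0xab (blk 21, set 1) → VC-HIT  vc=[17, 26]
8: 0x8a (blk 17, set 1) → VC-HIT  vc=[21, 26]
9: 0x8c (blk 17, set 1) → L1-HIT  vc=[21, 26]
10: 0x8b (blk 17, set 1) → L1-HIT  vc=[21, 26]
11: 0xab (blk 21, set 1) → VC-HIT  vc=[17, 26]
12: 0xd3 (blk 26, set 2) → VC-HIT  vc=[17, 14]
13: 0xe8 (blk 29, set 1) → MISS  vc=[17, 14, 21]

MISSES = 5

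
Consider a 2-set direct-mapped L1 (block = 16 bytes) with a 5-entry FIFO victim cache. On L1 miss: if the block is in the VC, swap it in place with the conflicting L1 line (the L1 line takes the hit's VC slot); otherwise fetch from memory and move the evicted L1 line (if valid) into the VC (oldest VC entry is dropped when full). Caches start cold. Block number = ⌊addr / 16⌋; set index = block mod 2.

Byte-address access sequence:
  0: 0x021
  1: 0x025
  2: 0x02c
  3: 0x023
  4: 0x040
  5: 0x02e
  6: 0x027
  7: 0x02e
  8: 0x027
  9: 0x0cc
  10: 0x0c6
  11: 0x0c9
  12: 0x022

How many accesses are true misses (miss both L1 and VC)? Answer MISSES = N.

MISSES = 3

#0 0x21→b2/s0 MISS; vc=[]
#1 0x25→b2/s0 L1-HIT; vc=[]
#2 0x2c→b2/s0 L1-HIT; vc=[]
#3 0x23→b2/s0 L1-HIT; vc=[]
#4 0x40→b4/s0 MISS; vc=[2]
#5 0x2e→b2/s0 VC-HIT; vc=[4]
#6 0x27→b2/s0 L1-HIT; vc=[4]
#7 0x2e→b2/s0 L1-HIT; vc=[4]
#8 0x27→b2/s0 L1-HIT; vc=[4]
#9 0xcc→b12/s0 MISS; vc=[4,2]
#10 0xc6→b12/s0 L1-HIT; vc=[4,2]
#11 0xc9→b12/s0 L1-HIT; vc=[4,2]
#12 0x22→b2/s0 VC-HIT; vc=[4,12]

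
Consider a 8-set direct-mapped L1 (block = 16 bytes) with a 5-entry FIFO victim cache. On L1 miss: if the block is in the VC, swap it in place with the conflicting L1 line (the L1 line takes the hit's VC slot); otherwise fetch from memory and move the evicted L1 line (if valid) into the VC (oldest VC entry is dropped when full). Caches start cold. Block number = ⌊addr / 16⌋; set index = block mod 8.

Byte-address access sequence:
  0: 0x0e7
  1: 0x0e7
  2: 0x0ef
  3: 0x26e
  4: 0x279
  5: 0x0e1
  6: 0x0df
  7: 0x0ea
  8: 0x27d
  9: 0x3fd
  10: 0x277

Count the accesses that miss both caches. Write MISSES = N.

0: 0xe7 (blk 14, set 6) → MISS  vc=[]
1: 0xe7 (blk 14, set 6) → L1-HIT  vc=[]
2: 0xef (blk 14, set 6) → L1-HIT  vc=[]
3: 0x26e (blk 38, set 6) → MISS  vc=[14]
4: 0x279 (blk 39, set 7) → MISS  vc=[14]
5: 0xe1 (blk 14, set 6) → VC-HIT  vc=[38]
6: 0xdf (blk 13, set 5) → MISS  vc=[38]
7: 0xea (blk 14, set 6) → L1-HIT  vc=[38]
8: 0x27d (blk 39, set 7) → L1-HIT  vc=[38]
9: 0x3fd (blk 63, set 7) → MISS  vc=[38, 39]
10: 0x277 (blk 39, set 7) → VC-HIT  vc=[38, 63]

MISSES = 5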